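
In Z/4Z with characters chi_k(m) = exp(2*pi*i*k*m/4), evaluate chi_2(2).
chi_2(2) = zeta_4^4 = 1

Justification: chi_2(2) = zeta_4^(2*2) = zeta_4^4. Since zeta_4^4 = 1, this equals zeta_4^0 = exp(2*pi*i*0/4) = 1.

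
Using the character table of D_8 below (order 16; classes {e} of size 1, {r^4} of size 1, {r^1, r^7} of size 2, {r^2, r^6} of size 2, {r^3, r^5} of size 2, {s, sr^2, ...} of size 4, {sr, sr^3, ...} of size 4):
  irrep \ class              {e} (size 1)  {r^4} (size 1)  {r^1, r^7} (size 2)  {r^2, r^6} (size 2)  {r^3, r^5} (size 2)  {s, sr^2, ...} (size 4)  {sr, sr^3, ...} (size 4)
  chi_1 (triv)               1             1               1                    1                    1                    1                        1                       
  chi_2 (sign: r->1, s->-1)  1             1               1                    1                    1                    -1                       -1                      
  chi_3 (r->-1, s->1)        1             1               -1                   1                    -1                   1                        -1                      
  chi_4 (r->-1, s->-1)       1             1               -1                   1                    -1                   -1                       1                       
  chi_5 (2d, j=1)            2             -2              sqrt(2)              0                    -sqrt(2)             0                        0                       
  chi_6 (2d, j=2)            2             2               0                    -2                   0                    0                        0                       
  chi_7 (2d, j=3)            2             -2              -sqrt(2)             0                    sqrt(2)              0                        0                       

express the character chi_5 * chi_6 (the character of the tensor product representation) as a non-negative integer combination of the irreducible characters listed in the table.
chi_5 tensor chi_6 = chi_5 + chi_7 (all other irreducibles have multiplicity 0).

Working: The character of a tensor product is the pointwise product (chi_5 * chi_6)(C) = chi_5(C) * chi_6(C):
  {e}: (2)*(2), {r^4}: (-2)*(2), {r^1, r^7}: (sqrt(2))*(0), {r^2, r^6}: (0)*(-2), {r^3, r^5}: (-sqrt(2))*(0), {s, sr^2, ...}: (0)*(0), {sr, sr^3, ...}: (0)*(0)
so (chi_5 * chi_6) takes values
  {e} -> 4, {r^4} -> -4, {r^1, r^7} -> 0, {r^2, r^6} -> 0, {r^3, r^5} -> 0, {s, sr^2, ...} -> 0, {sr, sr^3, ...} -> 0.
Now take the inner product of this character with each irreducible chi from the table, <chi_5*chi_6, chi> = (1/16) sum_C |C| (chi_5*chi_6)(C) conj(chi(C)):
  <chi_5*chi_6, chi_1> = (1/16)[1*(4)*conj(1) + 1*(-4)*conj(1) + 2*(0)*conj(1) + 2*(0)*conj(1) + 2*(0)*conj(1) + 4*(0)*conj(1) + 4*(0)*conj(1)]
      = (1/16)[(4) + (-4) + (0) + (0) + (0) + (0) + (0)] = 0/16 = 0
  <chi_5*chi_6, chi_2> = (1/16)[1*(4)*conj(1) + 1*(-4)*conj(1) + 2*(0)*conj(1) + 2*(0)*conj(1) + 2*(0)*conj(1) + 4*(0)*conj(-1) + 4*(0)*conj(-1)]
      = (1/16)[(4) + (-4) + (0) + (0) + (0) + (0) + (0)] = 0/16 = 0
  <chi_5*chi_6, chi_3> = (1/16)[1*(4)*conj(1) + 1*(-4)*conj(1) + 2*(0)*conj(-1) + 2*(0)*conj(1) + 2*(0)*conj(-1) + 4*(0)*conj(1) + 4*(0)*conj(-1)]
      = (1/16)[(4) + (-4) + (0) + (0) + (0) + (0) + (0)] = 0/16 = 0
  <chi_5*chi_6, chi_4> = (1/16)[1*(4)*conj(1) + 1*(-4)*conj(1) + 2*(0)*conj(-1) + 2*(0)*conj(1) + 2*(0)*conj(-1) + 4*(0)*conj(-1) + 4*(0)*conj(1)]
      = (1/16)[(4) + (-4) + (0) + (0) + (0) + (0) + (0)] = 0/16 = 0
  <chi_5*chi_6, chi_5> = (1/16)[1*(4)*conj(2) + 1*(-4)*conj(-2) + 2*(0)*conj(sqrt(2)) + 2*(0)*conj(0) + 2*(0)*conj(-sqrt(2)) + 4*(0)*conj(0) + 4*(0)*conj(0)]
      = (1/16)[(8) + (8) + (0) + (0) + (0) + (0) + (0)] = 16/16 = 1
  <chi_5*chi_6, chi_6> = (1/16)[1*(4)*conj(2) + 1*(-4)*conj(2) + 2*(0)*conj(0) + 2*(0)*conj(-2) + 2*(0)*conj(0) + 4*(0)*conj(0) + 4*(0)*conj(0)]
      = (1/16)[(8) + (-8) + (0) + (0) + (0) + (0) + (0)] = 0/16 = 0
  <chi_5*chi_6, chi_7> = (1/16)[1*(4)*conj(2) + 1*(-4)*conj(-2) + 2*(0)*conj(-sqrt(2)) + 2*(0)*conj(0) + 2*(0)*conj(sqrt(2)) + 4*(0)*conj(0) + 4*(0)*conj(0)]
      = (1/16)[(8) + (8) + (0) + (0) + (0) + (0) + (0)] = 16/16 = 1
Hence the multiplicities are chi_5: 1, chi_7: 1. Dimension check: dim(chi_5)*dim(chi_6) = 2*2 = 4 and sum (mult * dim) = 1*2 + 1*2 = 4.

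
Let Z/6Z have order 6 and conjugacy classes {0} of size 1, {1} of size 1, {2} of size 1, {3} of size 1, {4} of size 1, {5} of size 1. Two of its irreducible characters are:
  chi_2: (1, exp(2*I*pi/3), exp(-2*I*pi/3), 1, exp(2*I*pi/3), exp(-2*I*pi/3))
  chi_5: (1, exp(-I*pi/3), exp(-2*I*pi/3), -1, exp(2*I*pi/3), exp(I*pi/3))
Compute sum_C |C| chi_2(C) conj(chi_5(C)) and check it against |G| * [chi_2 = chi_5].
Sum = 0; so <chi_2, chi_5> = 0 (distinct irreducibles are orthogonal).

Reasoning: Compute term by term over conjugacy classes (|C| * chi_2(C) * conj(chi_5(C))):
  1*(1)*conj(1) + 1*(exp(2*I*pi/3))*conj(exp(-I*pi/3)) + 1*(exp(-2*I*pi/3))*conj(exp(-2*I*pi/3)) + 1*(1)*conj(-1) + 1*(exp(2*I*pi/3))*conj(exp(2*I*pi/3)) + 1*(exp(-2*I*pi/3))*conj(exp(I*pi/3))
  = (1) + (-1) + (1) + (-1) + (1) + (-1)
  = 0.
(Exp terms are combined using exp(i*s)*conj(exp(i*t)) = exp(i*(s-t)), and sums of them are collapsed using the identity that for every m > 1 the m distinct m-th roots of unity sum to 0, e.g. 1 + exp(2*I*pi/3) + exp(-2*I*pi/3) = 0.)
Dividing by |G| = 6 gives 0/6 = 0, matching the row-orthogonality relation <chi_2, chi_5> = [chi_2 = chi_5].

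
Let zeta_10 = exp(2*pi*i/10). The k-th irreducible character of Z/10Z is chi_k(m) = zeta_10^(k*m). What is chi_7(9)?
chi_7(9) = zeta_10^63 = exp(3*I*pi/5)

Explanation: chi_7(9) = zeta_10^(7*9) = zeta_10^63. Since zeta_10^10 = 1, this equals zeta_10^3 = exp(2*pi*i*3/10) = exp(3*I*pi/5).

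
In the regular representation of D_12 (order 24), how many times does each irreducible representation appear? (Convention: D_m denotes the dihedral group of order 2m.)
Each irreducible V_i of dimension d_i appears with multiplicity d_i, i.e. rho_reg = (direct sum over all irreducibles V_i) d_i V_i. The irreducible dimensions for D_12 are 1, 1, 1, 1, 2, 2, 2, 2, 2: 4 irreducibles of dimension 1, each with multiplicity 1; 5 irreducibles of dimension 2, each with multiplicity 2. Total dimension 4*1*1 + 5*2*2 = 24 = |G|.

General theorem: in the regular representation of a finite group G, each irreducible appears with multiplicity equal to its dimension. Check: dim(rho_reg) = sum d_i^2 = 1 + 1 + 1 + 1 + 4 + 4 + 4 + 4 + 4 = 24 = |G|.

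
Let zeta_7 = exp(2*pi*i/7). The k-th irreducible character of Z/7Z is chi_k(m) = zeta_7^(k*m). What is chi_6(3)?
chi_6(3) = zeta_7^18 = exp(-6*I*pi/7)

Proof sketch: chi_6(3) = zeta_7^(6*3) = zeta_7^18. Since zeta_7^7 = 1, this equals zeta_7^4 = exp(2*pi*i*4/7) = exp(-6*I*pi/7).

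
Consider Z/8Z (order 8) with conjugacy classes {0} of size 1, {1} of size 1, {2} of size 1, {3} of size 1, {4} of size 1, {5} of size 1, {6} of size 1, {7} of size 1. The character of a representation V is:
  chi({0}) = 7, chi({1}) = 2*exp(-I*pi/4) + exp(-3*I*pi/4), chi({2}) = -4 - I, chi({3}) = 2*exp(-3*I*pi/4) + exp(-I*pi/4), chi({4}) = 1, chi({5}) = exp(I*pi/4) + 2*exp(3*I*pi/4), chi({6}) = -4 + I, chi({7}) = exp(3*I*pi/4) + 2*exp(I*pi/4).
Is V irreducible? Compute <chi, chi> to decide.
Not irreducible (reducible): <chi, chi> = 13 > 1.

Why: <chi, chi> = (1/|G|) sum_C |C| * |chi(C)|^2 = (1/8)[1*|7|^2 + 1*|2*exp(-I*pi/4) + exp(-3*I*pi/4)|^2 + 1*|-4 - I|^2 + 1*|2*exp(-3*I*pi/4) + exp(-I*pi/4)|^2 + 1*|1|^2 + 1*|exp(I*pi/4) + 2*exp(3*I*pi/4)|^2 + 1*|-4 + I|^2 + 1*|exp(3*I*pi/4) + 2*exp(I*pi/4)|^2]
  = (1/8)[(49) + (5) + (17) + (5) + (1) + (5) + (17) + (5)] = 104/8 = 13.
(Exp terms are combined using exp(i*s)*conj(exp(i*t)) = exp(i*(s-t)), and sums of them are collapsed using the identity that for every m > 1 the m distinct m-th roots of unity sum to 0, e.g. 1 + exp(2*I*pi/3) + exp(-2*I*pi/3) = 0.)
A character is irreducible iff <chi, chi> = 1, so this representation is reducible.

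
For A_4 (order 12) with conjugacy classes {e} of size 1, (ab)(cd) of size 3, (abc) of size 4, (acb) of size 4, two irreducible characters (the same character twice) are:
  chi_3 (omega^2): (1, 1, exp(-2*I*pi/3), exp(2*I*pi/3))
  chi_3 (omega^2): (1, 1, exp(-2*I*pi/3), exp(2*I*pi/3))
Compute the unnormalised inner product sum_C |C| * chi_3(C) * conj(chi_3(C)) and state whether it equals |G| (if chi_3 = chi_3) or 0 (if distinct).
Sum = 12 = |G| = 12; so <chi_3, chi_3> = 1 (norm-1 confirms irreducibility).

Working: Compute term by term over conjugacy classes (|C| * chi_3(C) * conj(chi_3(C))):
  1*(1)*conj(1) + 3*(1)*conj(1) + 4*(exp(-2*I*pi/3))*conj(exp(-2*I*pi/3)) + 4*(exp(2*I*pi/3))*conj(exp(2*I*pi/3))
  = (1) + (3) + (4) + (4)
  = 12.
(Exp terms are combined using exp(i*s)*conj(exp(i*t)) = exp(i*(s-t)), and sums of them are collapsed using the identity that for every m > 1 the m distinct m-th roots of unity sum to 0, e.g. 1 + exp(2*I*pi/3) + exp(-2*I*pi/3) = 0.)
Dividing by |G| = 12 gives 12/12 = 1, matching the row-orthogonality relation <chi_3, chi_3> = [chi_3 = chi_3].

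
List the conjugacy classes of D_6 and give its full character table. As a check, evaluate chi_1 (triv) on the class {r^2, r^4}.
Conjugacy classes: {e} of size 1, {r^3} of size 1, {r^1, r^5} of size 2, {r^2, r^4} of size 2, {s, sr^2, ...} of size 3, {sr, sr^3, ...} of size 3.
Character table:
  irrep \ class              {e} (size 1)  {r^3} (size 1)  {r^1, r^5} (size 2)  {r^2, r^4} (size 2)  {s, sr^2, ...} (size 3)  {sr, sr^3, ...} (size 3)
  chi_1 (triv)               1             1               1                    1                    1                        1                       
  chi_2 (sign: r->1, s->-1)  1             1               1                    1                    -1                       -1                      
  chi_3 (r->-1, s->1)        1             -1              -1                   1                    1                        -1                      
  chi_4 (r->-1, s->-1)       1             -1              -1                   1                    -1                       1                       
  chi_5 (2d, j=1)            2             -2              1                    -1                   0                        0                       
  chi_6 (2d, j=2)            2             2               -1                   -1                   0                        0                       

Spot check: chi_1 (triv) on {r^2, r^4} = 1.

Justification: D_6 has order 2*6 = 12 with 6 conjugacy classes, hence 6 irreducibles. Sum of squared dims 1 + 1 + 1 + 1 + 4 + 4 = 12 = |G|. Linear characters come from the abelianisation; the 2-dimensional irreps have character r^k -> 2*cos(2*pi*j*k/6), reflections -> 0.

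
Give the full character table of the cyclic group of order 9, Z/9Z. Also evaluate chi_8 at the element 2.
Character table of Z/9Z (irreps indexed chi_0,...,chi_8 with chi_k(m) = zeta_9^(k*m), zeta_9 = exp(2*pi*i/9)):
  irrep \ class  {0} (size 1)  {1} (size 1)    {2} (size 1)    {3} (size 1)    {4} (size 1)    {5} (size 1)    {6} (size 1)    {7} (size 1)    {8} (size 1)  
  chi_0          1             1               1               1               1               1               1               1               1             
  chi_1          1             exp(2*I*pi/9)   exp(4*I*pi/9)   exp(2*I*pi/3)   exp(8*I*pi/9)   exp(-8*I*pi/9)  exp(-2*I*pi/3)  exp(-4*I*pi/9)  exp(-2*I*pi/9)
  chi_2          1             exp(4*I*pi/9)   exp(8*I*pi/9)   exp(-2*I*pi/3)  exp(-2*I*pi/9)  exp(2*I*pi/9)   exp(2*I*pi/3)   exp(-8*I*pi/9)  exp(-4*I*pi/9)
  chi_3          1             exp(2*I*pi/3)   exp(-2*I*pi/3)  1               exp(2*I*pi/3)   exp(-2*I*pi/3)  1               exp(2*I*pi/3)   exp(-2*I*pi/3)
  chi_4          1             exp(8*I*pi/9)   exp(-2*I*pi/9)  exp(2*I*pi/3)   exp(-4*I*pi/9)  exp(4*I*pi/9)   exp(-2*I*pi/3)  exp(2*I*pi/9)   exp(-8*I*pi/9)
  chi_5          1             exp(-8*I*pi/9)  exp(2*I*pi/9)   exp(-2*I*pi/3)  exp(4*I*pi/9)   exp(-4*I*pi/9)  exp(2*I*pi/3)   exp(-2*I*pi/9)  exp(8*I*pi/9) 
  chi_6          1             exp(-2*I*pi/3)  exp(2*I*pi/3)   1               exp(-2*I*pi/3)  exp(2*I*pi/3)   1               exp(-2*I*pi/3)  exp(2*I*pi/3) 
  chi_7          1             exp(-4*I*pi/9)  exp(-8*I*pi/9)  exp(2*I*pi/3)   exp(2*I*pi/9)   exp(-2*I*pi/9)  exp(-2*I*pi/3)  exp(8*I*pi/9)   exp(4*I*pi/9) 
  chi_8          1             exp(-2*I*pi/9)  exp(-4*I*pi/9)  exp(-2*I*pi/3)  exp(-8*I*pi/9)  exp(8*I*pi/9)   exp(2*I*pi/3)   exp(4*I*pi/9)   exp(2*I*pi/9) 

Spot check: chi_8(2) = zeta_9^(8*2) = zeta_9^16 = exp(-4*I*pi/9).

Z/9Z is abelian, so all 9 irreducible complex representations are 1-dimensional. They are given by chi_k(m) = zeta_9^(k*m) for k = 0,...,8. Row orthogonality: sum_m chi_k(m) conj(chi_l(m)) = 9 * [k = l].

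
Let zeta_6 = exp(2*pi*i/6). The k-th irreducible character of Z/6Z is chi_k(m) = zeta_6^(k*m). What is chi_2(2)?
chi_2(2) = zeta_6^4 = exp(-2*I*pi/3)

chi_2(2) = zeta_6^(2*2) = zeta_6^4. Since zeta_6^6 = 1, this equals zeta_6^4 = exp(2*pi*i*4/6) = exp(-2*I*pi/3).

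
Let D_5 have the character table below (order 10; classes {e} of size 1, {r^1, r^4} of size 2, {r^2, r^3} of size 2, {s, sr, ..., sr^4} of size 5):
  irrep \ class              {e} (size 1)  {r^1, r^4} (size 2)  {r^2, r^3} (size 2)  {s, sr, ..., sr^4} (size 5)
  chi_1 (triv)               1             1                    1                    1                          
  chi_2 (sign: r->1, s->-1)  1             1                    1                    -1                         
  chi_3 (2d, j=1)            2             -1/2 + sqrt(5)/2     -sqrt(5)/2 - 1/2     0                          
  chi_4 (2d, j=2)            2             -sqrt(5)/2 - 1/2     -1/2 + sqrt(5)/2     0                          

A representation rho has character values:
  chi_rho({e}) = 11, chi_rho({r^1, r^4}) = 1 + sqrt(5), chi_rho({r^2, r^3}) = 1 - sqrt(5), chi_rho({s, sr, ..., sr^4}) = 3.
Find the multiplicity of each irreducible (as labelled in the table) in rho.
Multiplicities: chi_1: 3, chi_2: 0, chi_3: 3, chi_4: 1.

Use <chi_rho, chi> = (1/|G|) sum_C |C| * chi_rho(C) * conj(chi(C)) with |G| = 10 for each irreducible chi in the table:
  <chi_rho, chi_1> = (1/10)[1*(11)*conj(1) + 2*(1 + sqrt(5))*conj(1) + 2*(1 - sqrt(5))*conj(1) + 5*(3)*conj(1)]
      = (1/10)[(11) + (2 + 2*sqrt(5)) + (2 - 2*sqrt(5)) + (15)] = 30/10 = 3
  <chi_rho, chi_2> = (1/10)[1*(11)*conj(1) + 2*(1 + sqrt(5))*conj(1) + 2*(1 - sqrt(5))*conj(1) + 5*(3)*conj(-1)]
      = (1/10)[(11) + (2 + 2*sqrt(5)) + (2 - 2*sqrt(5)) + (-15)] = 0/10 = 0
  <chi_rho, chi_3> = (1/10)[1*(11)*conj(2) + 2*(1 + sqrt(5))*conj(-1/2 + sqrt(5)/2) + 2*(1 - sqrt(5))*conj(-sqrt(5)/2 - 1/2) + 5*(3)*conj(0)]
      = (1/10)[(22) + (4) + (4) + (0)] = 30/10 = 3
  <chi_rho, chi_4> = (1/10)[1*(11)*conj(2) + 2*(1 + sqrt(5))*conj(-sqrt(5)/2 - 1/2) + 2*(1 - sqrt(5))*conj(-1/2 + sqrt(5)/2) + 5*(3)*conj(0)]
      = (1/10)[(22) + (-6 - 2*sqrt(5)) + (-6 + 2*sqrt(5)) + (0)] = 10/10 = 1
Dimension check: dim(rho) = sum (mult * dim) = 3*1 + 0*1 + 3*2 + 1*2 = 11 = chi_rho(e) = 11.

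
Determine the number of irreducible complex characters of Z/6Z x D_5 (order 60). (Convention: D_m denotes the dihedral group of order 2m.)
24

Argument: The number of irreducible complex representations of a finite group equals its number of conjugacy classes. For a direct product, #classes(G x H) = #classes(G) * #classes(H). Z/6Z has 6 classes (abelian), D_5 has 4 classes, so 6 * 4 = 24, so Z/6Z x D_5 (order 60) has exactly 24 irreducible complex representations.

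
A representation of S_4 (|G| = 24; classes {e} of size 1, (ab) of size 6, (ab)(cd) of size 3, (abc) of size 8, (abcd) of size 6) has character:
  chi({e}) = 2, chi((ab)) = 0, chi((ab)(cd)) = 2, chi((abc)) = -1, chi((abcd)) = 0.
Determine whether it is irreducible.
Irreducible: <chi, chi> = 1.

Justification: <chi, chi> = (1/|G|) sum_C |C| * |chi(C)|^2 = (1/24)[1*|2|^2 + 6*|0|^2 + 3*|2|^2 + 8*|-1|^2 + 6*|0|^2]
  = (1/24)[(4) + (0) + (12) + (8) + (0)] = 24/24 = 1.
A character is irreducible iff <chi, chi> = 1, so this representation is irreducible.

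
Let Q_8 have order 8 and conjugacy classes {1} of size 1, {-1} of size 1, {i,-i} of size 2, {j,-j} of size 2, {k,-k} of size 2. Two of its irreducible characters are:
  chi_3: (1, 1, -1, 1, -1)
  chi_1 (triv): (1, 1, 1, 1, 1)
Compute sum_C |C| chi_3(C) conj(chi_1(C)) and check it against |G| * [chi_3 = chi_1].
Sum = 0; so <chi_3, chi_1> = 0 (distinct irreducibles are orthogonal).

Working: Compute term by term over conjugacy classes (|C| * chi_3(C) * conj(chi_1(C))):
  1*(1)*conj(1) + 1*(1)*conj(1) + 2*(-1)*conj(1) + 2*(1)*conj(1) + 2*(-1)*conj(1)
  = (1) + (1) + (-2) + (2) + (-2)
  = 0.
Dividing by |G| = 8 gives 0/8 = 0, matching the row-orthogonality relation <chi_3, chi_1> = [chi_3 = chi_1].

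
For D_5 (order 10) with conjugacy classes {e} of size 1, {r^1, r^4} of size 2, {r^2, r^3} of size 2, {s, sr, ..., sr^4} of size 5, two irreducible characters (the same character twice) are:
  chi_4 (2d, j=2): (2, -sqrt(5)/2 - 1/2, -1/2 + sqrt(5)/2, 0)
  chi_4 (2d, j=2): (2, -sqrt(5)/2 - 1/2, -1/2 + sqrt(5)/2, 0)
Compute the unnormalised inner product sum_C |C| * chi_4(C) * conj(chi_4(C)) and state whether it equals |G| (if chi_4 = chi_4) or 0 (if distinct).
Sum = 10 = |G| = 10; so <chi_4, chi_4> = 1 (norm-1 confirms irreducibility).

Argument: Compute term by term over conjugacy classes (|C| * chi_4(C) * conj(chi_4(C))):
  1*(2)*conj(2) + 2*(-sqrt(5)/2 - 1/2)*conj(-sqrt(5)/2 - 1/2) + 2*(-1/2 + sqrt(5)/2)*conj(-1/2 + sqrt(5)/2) + 5*(0)*conj(0)
  = (4) + (sqrt(5) + 3) + (3 - sqrt(5)) + (0)
  = 10.
Dividing by |G| = 10 gives 10/10 = 1, matching the row-orthogonality relation <chi_4, chi_4> = [chi_4 = chi_4].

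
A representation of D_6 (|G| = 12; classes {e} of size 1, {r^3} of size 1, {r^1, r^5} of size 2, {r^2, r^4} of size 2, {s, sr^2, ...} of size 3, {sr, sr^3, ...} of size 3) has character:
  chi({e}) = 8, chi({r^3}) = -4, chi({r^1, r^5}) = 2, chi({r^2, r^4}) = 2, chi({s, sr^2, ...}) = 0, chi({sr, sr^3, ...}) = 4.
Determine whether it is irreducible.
Not irreducible (reducible): <chi, chi> = 12 > 1.

Details: <chi, chi> = (1/|G|) sum_C |C| * |chi(C)|^2 = (1/12)[1*|8|^2 + 1*|-4|^2 + 2*|2|^2 + 2*|2|^2 + 3*|0|^2 + 3*|4|^2]
  = (1/12)[(64) + (16) + (8) + (8) + (0) + (48)] = 144/12 = 12.
A character is irreducible iff <chi, chi> = 1, so this representation is reducible.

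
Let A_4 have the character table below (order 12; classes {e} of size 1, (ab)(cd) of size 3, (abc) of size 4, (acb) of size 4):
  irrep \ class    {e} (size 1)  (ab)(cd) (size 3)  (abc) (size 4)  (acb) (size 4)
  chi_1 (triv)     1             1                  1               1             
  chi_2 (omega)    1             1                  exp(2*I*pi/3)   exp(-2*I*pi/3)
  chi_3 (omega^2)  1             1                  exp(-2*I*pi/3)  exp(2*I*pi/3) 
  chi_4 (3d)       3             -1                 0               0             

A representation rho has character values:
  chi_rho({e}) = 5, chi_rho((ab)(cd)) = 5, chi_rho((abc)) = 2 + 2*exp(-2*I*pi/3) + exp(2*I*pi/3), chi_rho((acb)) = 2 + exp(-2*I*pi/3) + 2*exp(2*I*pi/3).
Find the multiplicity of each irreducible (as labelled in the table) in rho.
Multiplicities: chi_1: 2, chi_2: 1, chi_3: 2, chi_4: 0.

Working: Use <chi_rho, chi> = (1/|G|) sum_C |C| * chi_rho(C) * conj(chi(C)) with |G| = 12 for each irreducible chi in the table:
  <chi_rho, chi_1> = (1/12)[1*(5)*conj(1) + 3*(5)*conj(1) + 4*(2 + 2*exp(-2*I*pi/3) + exp(2*I*pi/3))*conj(1) + 4*(2 + exp(-2*I*pi/3) + 2*exp(2*I*pi/3))*conj(1)]
      = (1/12)[(5) + (15) + (8 + 8*exp(-2*I*pi/3) + 4*exp(2*I*pi/3)) + (8 + 4*exp(-2*I*pi/3) + 8*exp(2*I*pi/3))] = 24/12 = 2
  <chi_rho, chi_2> = (1/12)[1*(5)*conj(1) + 3*(5)*conj(1) + 4*(2 + 2*exp(-2*I*pi/3) + exp(2*I*pi/3))*conj(exp(2*I*pi/3)) + 4*(2 + exp(-2*I*pi/3) + 2*exp(2*I*pi/3))*conj(exp(-2*I*pi/3))]
      = (1/12)[(5) + (15) + (-4) + (-4)] = 12/12 = 1
  <chi_rho, chi_3> = (1/12)[1*(5)*conj(1) + 3*(5)*conj(1) + 4*(2 + 2*exp(-2*I*pi/3) + exp(2*I*pi/3))*conj(exp(-2*I*pi/3)) + 4*(2 + exp(-2*I*pi/3) + 2*exp(2*I*pi/3))*conj(exp(2*I*pi/3))]
      = (1/12)[(5) + (15) + (8 + 4*exp(-2*I*pi/3) + 8*exp(2*I*pi/3)) + (8 + 8*exp(-2*I*pi/3) + 4*exp(2*I*pi/3))] = 24/12 = 2
  <chi_rho, chi_4> = (1/12)[1*(5)*conj(3) + 3*(5)*conj(-1) + 4*(2 + 2*exp(-2*I*pi/3) + exp(2*I*pi/3))*conj(0) + 4*(2 + exp(-2*I*pi/3) + 2*exp(2*I*pi/3))*conj(0)]
      = (1/12)[(15) + (-15) + (0) + (0)] = 0/12 = 0
(Exp terms are combined using exp(i*s)*conj(exp(i*t)) = exp(i*(s-t)), and sums of them are collapsed using the identity that for every m > 1 the m distinct m-th roots of unity sum to 0, e.g. 1 + exp(2*I*pi/3) + exp(-2*I*pi/3) = 0.)
Dimension check: dim(rho) = sum (mult * dim) = 2*1 + 1*1 + 2*1 + 0*3 = 5 = chi_rho(e) = 5.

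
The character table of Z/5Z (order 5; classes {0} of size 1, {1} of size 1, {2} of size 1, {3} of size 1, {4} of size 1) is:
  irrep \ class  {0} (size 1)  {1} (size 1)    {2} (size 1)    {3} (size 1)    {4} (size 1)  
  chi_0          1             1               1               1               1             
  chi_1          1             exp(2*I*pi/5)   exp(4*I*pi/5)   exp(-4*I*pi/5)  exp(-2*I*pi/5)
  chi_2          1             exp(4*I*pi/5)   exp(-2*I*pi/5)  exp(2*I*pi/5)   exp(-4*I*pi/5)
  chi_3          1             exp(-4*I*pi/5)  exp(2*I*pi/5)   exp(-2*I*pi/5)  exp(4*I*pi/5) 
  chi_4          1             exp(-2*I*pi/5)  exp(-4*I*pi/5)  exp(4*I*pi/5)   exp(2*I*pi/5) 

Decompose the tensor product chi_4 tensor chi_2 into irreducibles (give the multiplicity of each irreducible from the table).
chi_4 tensor chi_2 = chi_1 (all other irreducibles have multiplicity 0).

Explanation: The character of a tensor product is the pointwise product (chi_4 * chi_2)(C) = chi_4(C) * chi_2(C):
  {0}: (1)*(1), {1}: (exp(-2*I*pi/5))*(exp(4*I*pi/5)), {2}: (exp(-4*I*pi/5))*(exp(-2*I*pi/5)), {3}: (exp(4*I*pi/5))*(exp(2*I*pi/5)), {4}: (exp(2*I*pi/5))*(exp(-4*I*pi/5))
so (chi_4 * chi_2) takes values
  {0} -> 1, {1} -> exp(2*I*pi/5), {2} -> exp(4*I*pi/5), {3} -> exp(-4*I*pi/5), {4} -> exp(-2*I*pi/5).
Now take the inner product of this character with each irreducible chi from the table, <chi_4*chi_2, chi> = (1/5) sum_C |C| (chi_4*chi_2)(C) conj(chi(C)):
  <chi_4*chi_2, chi_0> = (1/5)[1*(1)*conj(1) + 1*(exp(2*I*pi/5))*conj(1) + 1*(exp(4*I*pi/5))*conj(1) + 1*(exp(-4*I*pi/5))*conj(1) + 1*(exp(-2*I*pi/5))*conj(1)]
      = (1/5)[(1) + (exp(2*I*pi/5)) + (exp(4*I*pi/5)) + (exp(-4*I*pi/5)) + (exp(-2*I*pi/5))] = 0/5 = 0
  <chi_4*chi_2, chi_1> = (1/5)[1*(1)*conj(1) + 1*(exp(2*I*pi/5))*conj(exp(2*I*pi/5)) + 1*(exp(4*I*pi/5))*conj(exp(4*I*pi/5)) + 1*(exp(-4*I*pi/5))*conj(exp(-4*I*pi/5)) + 1*(exp(-2*I*pi/5))*conj(exp(-2*I*pi/5))]
      = (1/5)[(1) + (1) + (1) + (1) + (1)] = 5/5 = 1
  <chi_4*chi_2, chi_2> = (1/5)[1*(1)*conj(1) + 1*(exp(2*I*pi/5))*conj(exp(4*I*pi/5)) + 1*(exp(4*I*pi/5))*conj(exp(-2*I*pi/5)) + 1*(exp(-4*I*pi/5))*conj(exp(2*I*pi/5)) + 1*(exp(-2*I*pi/5))*conj(exp(-4*I*pi/5))]
      = (1/5)[(1) + (exp(-2*I*pi/5)) + (exp(-4*I*pi/5)) + (exp(4*I*pi/5)) + (exp(2*I*pi/5))] = 0/5 = 0
  <chi_4*chi_2, chi_3> = (1/5)[1*(1)*conj(1) + 1*(exp(2*I*pi/5))*conj(exp(-4*I*pi/5)) + 1*(exp(4*I*pi/5))*conj(exp(2*I*pi/5)) + 1*(exp(-4*I*pi/5))*conj(exp(-2*I*pi/5)) + 1*(exp(-2*I*pi/5))*conj(exp(4*I*pi/5))]
      = (1/5)[(1) + (exp(-4*I*pi/5)) + (exp(2*I*pi/5)) + (exp(-2*I*pi/5)) + (exp(4*I*pi/5))] = 0/5 = 0
  <chi_4*chi_2, chi_4> = (1/5)[1*(1)*conj(1) + 1*(exp(2*I*pi/5))*conj(exp(-2*I*pi/5)) + 1*(exp(4*I*pi/5))*conj(exp(-4*I*pi/5)) + 1*(exp(-4*I*pi/5))*conj(exp(4*I*pi/5)) + 1*(exp(-2*I*pi/5))*conj(exp(2*I*pi/5))]
      = (1/5)[(1) + (exp(4*I*pi/5)) + (exp(-2*I*pi/5)) + (exp(2*I*pi/5)) + (exp(-4*I*pi/5))] = 0/5 = 0
(Exp terms are combined using exp(i*s)*conj(exp(i*t)) = exp(i*(s-t)), and sums of them are collapsed using the identity that for every m > 1 the m distinct m-th roots of unity sum to 0, e.g. 1 + exp(2*I*pi/3) + exp(-2*I*pi/3) = 0.)
Hence the multiplicities are chi_1: 1. Dimension check: dim(chi_4)*dim(chi_2) = 1*1 = 1 and sum (mult * dim) = 1*1 = 1.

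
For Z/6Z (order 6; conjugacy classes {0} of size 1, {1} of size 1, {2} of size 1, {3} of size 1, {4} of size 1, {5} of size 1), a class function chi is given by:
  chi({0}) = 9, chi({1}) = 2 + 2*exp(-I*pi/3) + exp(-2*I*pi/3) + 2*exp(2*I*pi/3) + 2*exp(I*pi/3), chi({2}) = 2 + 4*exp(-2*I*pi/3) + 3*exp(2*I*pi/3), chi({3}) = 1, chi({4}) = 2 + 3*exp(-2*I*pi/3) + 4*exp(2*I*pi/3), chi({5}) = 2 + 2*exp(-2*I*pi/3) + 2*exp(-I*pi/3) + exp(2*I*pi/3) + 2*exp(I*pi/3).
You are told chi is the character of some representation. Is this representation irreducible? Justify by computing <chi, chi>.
Not irreducible (reducible): <chi, chi> = 17 > 1.

<chi, chi> = (1/|G|) sum_C |C| * |chi(C)|^2 = (1/6)[1*|9|^2 + 1*|2 + 2*exp(-I*pi/3) + exp(-2*I*pi/3) + 2*exp(2*I*pi/3) + 2*exp(I*pi/3)|^2 + 1*|2 + 4*exp(-2*I*pi/3) + 3*exp(2*I*pi/3)|^2 + 1*|1|^2 + 1*|2 + 3*exp(-2*I*pi/3) + 4*exp(2*I*pi/3)|^2 + 1*|2 + 2*exp(-2*I*pi/3) + 2*exp(-I*pi/3) + exp(2*I*pi/3) + 2*exp(I*pi/3)|^2]
  = (1/6)[(81) + (7) + (3) + (1) + (3) + (7)] = 102/6 = 17.
(Exp terms are combined using exp(i*s)*conj(exp(i*t)) = exp(i*(s-t)), and sums of them are collapsed using the identity that for every m > 1 the m distinct m-th roots of unity sum to 0, e.g. 1 + exp(2*I*pi/3) + exp(-2*I*pi/3) = 0.)
A character is irreducible iff <chi, chi> = 1, so this representation is reducible.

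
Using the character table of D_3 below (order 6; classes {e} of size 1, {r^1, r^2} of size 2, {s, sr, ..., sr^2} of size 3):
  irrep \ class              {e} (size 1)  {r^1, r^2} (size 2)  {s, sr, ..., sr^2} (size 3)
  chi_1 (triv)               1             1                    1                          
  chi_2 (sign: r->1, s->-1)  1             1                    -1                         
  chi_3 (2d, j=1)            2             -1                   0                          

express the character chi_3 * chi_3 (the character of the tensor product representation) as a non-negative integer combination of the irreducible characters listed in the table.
chi_3 tensor chi_3 = chi_1 + chi_2 + chi_3 (all other irreducibles have multiplicity 0).

Why: The character of a tensor product is the pointwise product (chi_3 * chi_3)(C) = chi_3(C) * chi_3(C):
  {e}: (2)*(2), {r^1, r^2}: (-1)*(-1), {s, sr, ..., sr^2}: (0)*(0)
so (chi_3 * chi_3) takes values
  {e} -> 4, {r^1, r^2} -> 1, {s, sr, ..., sr^2} -> 0.
Now take the inner product of this character with each irreducible chi from the table, <chi_3*chi_3, chi> = (1/6) sum_C |C| (chi_3*chi_3)(C) conj(chi(C)):
  <chi_3*chi_3, chi_1> = (1/6)[1*(4)*conj(1) + 2*(1)*conj(1) + 3*(0)*conj(1)]
      = (1/6)[(4) + (2) + (0)] = 6/6 = 1
  <chi_3*chi_3, chi_2> = (1/6)[1*(4)*conj(1) + 2*(1)*conj(1) + 3*(0)*conj(-1)]
      = (1/6)[(4) + (2) + (0)] = 6/6 = 1
  <chi_3*chi_3, chi_3> = (1/6)[1*(4)*conj(2) + 2*(1)*conj(-1) + 3*(0)*conj(0)]
      = (1/6)[(8) + (-2) + (0)] = 6/6 = 1
Hence the multiplicities are chi_1: 1, chi_2: 1, chi_3: 1. Dimension check: dim(chi_3)*dim(chi_3) = 2*2 = 4 and sum (mult * dim) = 1*1 + 1*1 + 1*2 = 4.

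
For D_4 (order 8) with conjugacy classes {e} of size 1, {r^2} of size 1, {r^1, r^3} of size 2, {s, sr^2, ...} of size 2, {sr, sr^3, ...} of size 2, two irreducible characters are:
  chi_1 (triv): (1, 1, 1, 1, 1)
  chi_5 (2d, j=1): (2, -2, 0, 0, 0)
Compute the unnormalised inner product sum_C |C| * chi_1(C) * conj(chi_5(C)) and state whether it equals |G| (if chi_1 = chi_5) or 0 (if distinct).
Sum = 0; so <chi_1, chi_5> = 0 (distinct irreducibles are orthogonal).

Compute term by term over conjugacy classes (|C| * chi_1(C) * conj(chi_5(C))):
  1*(1)*conj(2) + 1*(1)*conj(-2) + 2*(1)*conj(0) + 2*(1)*conj(0) + 2*(1)*conj(0)
  = (2) + (-2) + (0) + (0) + (0)
  = 0.
Dividing by |G| = 8 gives 0/8 = 0, matching the row-orthogonality relation <chi_1, chi_5> = [chi_1 = chi_5].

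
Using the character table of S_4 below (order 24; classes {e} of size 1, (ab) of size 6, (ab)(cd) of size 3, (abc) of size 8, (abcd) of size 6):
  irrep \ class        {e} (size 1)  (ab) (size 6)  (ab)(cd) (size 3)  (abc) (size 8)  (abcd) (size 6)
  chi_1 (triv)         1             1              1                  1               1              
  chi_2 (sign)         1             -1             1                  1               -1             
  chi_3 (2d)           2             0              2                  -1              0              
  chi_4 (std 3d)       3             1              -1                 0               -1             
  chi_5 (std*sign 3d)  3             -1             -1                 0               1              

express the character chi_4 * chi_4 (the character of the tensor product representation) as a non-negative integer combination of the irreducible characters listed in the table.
chi_4 tensor chi_4 = chi_1 + chi_3 + chi_4 + chi_5 (all other irreducibles have multiplicity 0).

Working: The character of a tensor product is the pointwise product (chi_4 * chi_4)(C) = chi_4(C) * chi_4(C):
  {e}: (3)*(3), (ab): (1)*(1), (ab)(cd): (-1)*(-1), (abc): (0)*(0), (abcd): (-1)*(-1)
so (chi_4 * chi_4) takes values
  {e} -> 9, (ab) -> 1, (ab)(cd) -> 1, (abc) -> 0, (abcd) -> 1.
Now take the inner product of this character with each irreducible chi from the table, <chi_4*chi_4, chi> = (1/24) sum_C |C| (chi_4*chi_4)(C) conj(chi(C)):
  <chi_4*chi_4, chi_1> = (1/24)[1*(9)*conj(1) + 6*(1)*conj(1) + 3*(1)*conj(1) + 8*(0)*conj(1) + 6*(1)*conj(1)]
      = (1/24)[(9) + (6) + (3) + (0) + (6)] = 24/24 = 1
  <chi_4*chi_4, chi_2> = (1/24)[1*(9)*conj(1) + 6*(1)*conj(-1) + 3*(1)*conj(1) + 8*(0)*conj(1) + 6*(1)*conj(-1)]
      = (1/24)[(9) + (-6) + (3) + (0) + (-6)] = 0/24 = 0
  <chi_4*chi_4, chi_3> = (1/24)[1*(9)*conj(2) + 6*(1)*conj(0) + 3*(1)*conj(2) + 8*(0)*conj(-1) + 6*(1)*conj(0)]
      = (1/24)[(18) + (0) + (6) + (0) + (0)] = 24/24 = 1
  <chi_4*chi_4, chi_4> = (1/24)[1*(9)*conj(3) + 6*(1)*conj(1) + 3*(1)*conj(-1) + 8*(0)*conj(0) + 6*(1)*conj(-1)]
      = (1/24)[(27) + (6) + (-3) + (0) + (-6)] = 24/24 = 1
  <chi_4*chi_4, chi_5> = (1/24)[1*(9)*conj(3) + 6*(1)*conj(-1) + 3*(1)*conj(-1) + 8*(0)*conj(0) + 6*(1)*conj(1)]
      = (1/24)[(27) + (-6) + (-3) + (0) + (6)] = 24/24 = 1
Hence the multiplicities are chi_1: 1, chi_3: 1, chi_4: 1, chi_5: 1. Dimension check: dim(chi_4)*dim(chi_4) = 3*3 = 9 and sum (mult * dim) = 1*1 + 1*2 + 1*3 + 1*3 = 9.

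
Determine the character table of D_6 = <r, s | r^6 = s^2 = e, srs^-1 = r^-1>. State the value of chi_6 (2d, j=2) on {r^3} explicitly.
Conjugacy classes: {e} of size 1, {r^3} of size 1, {r^1, r^5} of size 2, {r^2, r^4} of size 2, {s, sr^2, ...} of size 3, {sr, sr^3, ...} of size 3.
Character table:
  irrep \ class              {e} (size 1)  {r^3} (size 1)  {r^1, r^5} (size 2)  {r^2, r^4} (size 2)  {s, sr^2, ...} (size 3)  {sr, sr^3, ...} (size 3)
  chi_1 (triv)               1             1               1                    1                    1                        1                       
  chi_2 (sign: r->1, s->-1)  1             1               1                    1                    -1                       -1                      
  chi_3 (r->-1, s->1)        1             -1              -1                   1                    1                        -1                      
  chi_4 (r->-1, s->-1)       1             -1              -1                   1                    -1                       1                       
  chi_5 (2d, j=1)            2             -2              1                    -1                   0                        0                       
  chi_6 (2d, j=2)            2             2               -1                   -1                   0                        0                       

Spot check: chi_6 (2d, j=2) on {r^3} = 2.

Argument: D_6 has order 2*6 = 12 with 6 conjugacy classes, hence 6 irreducibles. Sum of squared dims 1 + 1 + 1 + 1 + 4 + 4 = 12 = |G|. Linear characters come from the abelianisation; the 2-dimensional irreps have character r^k -> 2*cos(2*pi*j*k/6), reflections -> 0.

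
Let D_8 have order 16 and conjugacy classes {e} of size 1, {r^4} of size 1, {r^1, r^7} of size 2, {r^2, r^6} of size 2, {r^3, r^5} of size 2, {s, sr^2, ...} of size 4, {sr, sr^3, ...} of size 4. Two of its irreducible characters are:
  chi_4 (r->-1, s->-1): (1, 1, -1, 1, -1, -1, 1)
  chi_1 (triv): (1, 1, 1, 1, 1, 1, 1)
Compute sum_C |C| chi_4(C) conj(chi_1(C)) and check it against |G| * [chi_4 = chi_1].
Sum = 0; so <chi_4, chi_1> = 0 (distinct irreducibles are orthogonal).

Derivation: Compute term by term over conjugacy classes (|C| * chi_4(C) * conj(chi_1(C))):
  1*(1)*conj(1) + 1*(1)*conj(1) + 2*(-1)*conj(1) + 2*(1)*conj(1) + 2*(-1)*conj(1) + 4*(-1)*conj(1) + 4*(1)*conj(1)
  = (1) + (1) + (-2) + (2) + (-2) + (-4) + (4)
  = 0.
Dividing by |G| = 16 gives 0/16 = 0, matching the row-orthogonality relation <chi_4, chi_1> = [chi_4 = chi_1].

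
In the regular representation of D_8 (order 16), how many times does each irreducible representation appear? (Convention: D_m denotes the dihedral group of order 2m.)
Each irreducible V_i of dimension d_i appears with multiplicity d_i, i.e. rho_reg = (direct sum over all irreducibles V_i) d_i V_i. The irreducible dimensions for D_8 are 1, 1, 1, 1, 2, 2, 2: 4 irreducibles of dimension 1, each with multiplicity 1; 3 irreducibles of dimension 2, each with multiplicity 2. Total dimension 4*1*1 + 3*2*2 = 16 = |G|.

Why: General theorem: in the regular representation of a finite group G, each irreducible appears with multiplicity equal to its dimension. Check: dim(rho_reg) = sum d_i^2 = 1 + 1 + 1 + 1 + 4 + 4 + 4 = 16 = |G|.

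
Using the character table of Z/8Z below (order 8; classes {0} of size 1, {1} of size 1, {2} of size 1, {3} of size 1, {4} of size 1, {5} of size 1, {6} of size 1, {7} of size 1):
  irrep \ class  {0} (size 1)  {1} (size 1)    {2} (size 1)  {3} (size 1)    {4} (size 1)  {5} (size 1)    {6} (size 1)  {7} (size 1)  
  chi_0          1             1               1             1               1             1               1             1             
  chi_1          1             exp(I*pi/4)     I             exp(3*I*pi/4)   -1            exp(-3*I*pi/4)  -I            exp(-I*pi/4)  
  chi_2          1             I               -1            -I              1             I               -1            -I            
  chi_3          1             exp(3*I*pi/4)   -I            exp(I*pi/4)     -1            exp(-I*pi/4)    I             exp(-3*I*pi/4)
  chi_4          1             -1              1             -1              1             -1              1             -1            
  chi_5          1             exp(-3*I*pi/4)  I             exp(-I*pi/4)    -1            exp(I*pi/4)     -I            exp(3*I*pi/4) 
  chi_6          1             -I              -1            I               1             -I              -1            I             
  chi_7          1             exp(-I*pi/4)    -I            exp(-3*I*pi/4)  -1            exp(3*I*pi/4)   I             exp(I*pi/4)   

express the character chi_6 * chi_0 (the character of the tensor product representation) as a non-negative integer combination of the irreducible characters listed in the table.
chi_6 tensor chi_0 = chi_6 (all other irreducibles have multiplicity 0).

The character of a tensor product is the pointwise product (chi_6 * chi_0)(C) = chi_6(C) * chi_0(C):
  {0}: (1)*(1), {1}: (-I)*(1), {2}: (-1)*(1), {3}: (I)*(1), {4}: (1)*(1), {5}: (-I)*(1), {6}: (-1)*(1), {7}: (I)*(1)
so (chi_6 * chi_0) takes values
  {0} -> 1, {1} -> -I, {2} -> -1, {3} -> I, {4} -> 1, {5} -> -I, {6} -> -1, {7} -> I.
Now take the inner product of this character with each irreducible chi from the table, <chi_6*chi_0, chi> = (1/8) sum_C |C| (chi_6*chi_0)(C) conj(chi(C)):
  <chi_6*chi_0, chi_0> = (1/8)[1*(1)*conj(1) + 1*(-I)*conj(1) + 1*(-1)*conj(1) + 1*(I)*conj(1) + 1*(1)*conj(1) + 1*(-I)*conj(1) + 1*(-1)*conj(1) + 1*(I)*conj(1)]
      = (1/8)[(1) + (-I) + (-1) + (I) + (1) + (-I) + (-1) + (I)] = 0/8 = 0
  <chi_6*chi_0, chi_1> = (1/8)[1*(1)*conj(1) + 1*(-I)*conj(exp(I*pi/4)) + 1*(-1)*conj(I) + 1*(I)*conj(exp(3*I*pi/4)) + 1*(1)*conj(-1) + 1*(-I)*conj(exp(-3*I*pi/4)) + 1*(-1)*conj(-I) + 1*(I)*conj(exp(-I*pi/4))]
      = (1/8)[(1) + (-exp(I*pi/4)) + (I) + (exp(-I*pi/4)) + (-1) + (-exp(-3*I*pi/4)) + (-I) + (exp(3*I*pi/4))] = 0/8 = 0
  <chi_6*chi_0, chi_2> = (1/8)[1*(1)*conj(1) + 1*(-I)*conj(I) + 1*(-1)*conj(-1) + 1*(I)*conj(-I) + 1*(1)*conj(1) + 1*(-I)*conj(I) + 1*(-1)*conj(-1) + 1*(I)*conj(-I)]
      = (1/8)[(1) + (-1) + (1) + (-1) + (1) + (-1) + (1) + (-1)] = 0/8 = 0
  <chi_6*chi_0, chi_3> = (1/8)[1*(1)*conj(1) + 1*(-I)*conj(exp(3*I*pi/4)) + 1*(-1)*conj(-I) + 1*(I)*conj(exp(I*pi/4)) + 1*(1)*conj(-1) + 1*(-I)*conj(exp(-I*pi/4)) + 1*(-1)*conj(I) + 1*(I)*conj(exp(-3*I*pi/4))]
      = (1/8)[(1) + (-exp(-I*pi/4)) + (-I) + (exp(I*pi/4)) + (-1) + (-exp(3*I*pi/4)) + (I) + (exp(-3*I*pi/4))] = 0/8 = 0
  <chi_6*chi_0, chi_4> = (1/8)[1*(1)*conj(1) + 1*(-I)*conj(-1) + 1*(-1)*conj(1) + 1*(I)*conj(-1) + 1*(1)*conj(1) + 1*(-I)*conj(-1) + 1*(-1)*conj(1) + 1*(I)*conj(-1)]
      = (1/8)[(1) + (I) + (-1) + (-I) + (1) + (I) + (-1) + (-I)] = 0/8 = 0
  <chi_6*chi_0, chi_5> = (1/8)[1*(1)*conj(1) + 1*(-I)*conj(exp(-3*I*pi/4)) + 1*(-1)*conj(I) + 1*(I)*conj(exp(-I*pi/4)) + 1*(1)*conj(-1) + 1*(-I)*conj(exp(I*pi/4)) + 1*(-1)*conj(-I) + 1*(I)*conj(exp(3*I*pi/4))]
      = (1/8)[(1) + (-exp(-3*I*pi/4)) + (I) + (exp(3*I*pi/4)) + (-1) + (-exp(I*pi/4)) + (-I) + (exp(-I*pi/4))] = 0/8 = 0
  <chi_6*chi_0, chi_6> = (1/8)[1*(1)*conj(1) + 1*(-I)*conj(-I) + 1*(-1)*conj(-1) + 1*(I)*conj(I) + 1*(1)*conj(1) + 1*(-I)*conj(-I) + 1*(-1)*conj(-1) + 1*(I)*conj(I)]
      = (1/8)[(1) + (1) + (1) + (1) + (1) + (1) + (1) + (1)] = 8/8 = 1
  <chi_6*chi_0, chi_7> = (1/8)[1*(1)*conj(1) + 1*(-I)*conj(exp(-I*pi/4)) + 1*(-1)*conj(-I) + 1*(I)*conj(exp(-3*I*pi/4)) + 1*(1)*conj(-1) + 1*(-I)*conj(exp(3*I*pi/4)) + 1*(-1)*conj(I) + 1*(I)*conj(exp(I*pi/4))]
      = (1/8)[(1) + (-exp(3*I*pi/4)) + (-I) + (exp(-3*I*pi/4)) + (-1) + (-exp(-I*pi/4)) + (I) + (exp(I*pi/4))] = 0/8 = 0
(Exp terms are combined using exp(i*s)*conj(exp(i*t)) = exp(i*(s-t)), and sums of them are collapsed using the identity that for every m > 1 the m distinct m-th roots of unity sum to 0, e.g. 1 + exp(2*I*pi/3) + exp(-2*I*pi/3) = 0.)
Hence the multiplicities are chi_6: 1. Dimension check: dim(chi_6)*dim(chi_0) = 1*1 = 1 and sum (mult * dim) = 1*1 = 1.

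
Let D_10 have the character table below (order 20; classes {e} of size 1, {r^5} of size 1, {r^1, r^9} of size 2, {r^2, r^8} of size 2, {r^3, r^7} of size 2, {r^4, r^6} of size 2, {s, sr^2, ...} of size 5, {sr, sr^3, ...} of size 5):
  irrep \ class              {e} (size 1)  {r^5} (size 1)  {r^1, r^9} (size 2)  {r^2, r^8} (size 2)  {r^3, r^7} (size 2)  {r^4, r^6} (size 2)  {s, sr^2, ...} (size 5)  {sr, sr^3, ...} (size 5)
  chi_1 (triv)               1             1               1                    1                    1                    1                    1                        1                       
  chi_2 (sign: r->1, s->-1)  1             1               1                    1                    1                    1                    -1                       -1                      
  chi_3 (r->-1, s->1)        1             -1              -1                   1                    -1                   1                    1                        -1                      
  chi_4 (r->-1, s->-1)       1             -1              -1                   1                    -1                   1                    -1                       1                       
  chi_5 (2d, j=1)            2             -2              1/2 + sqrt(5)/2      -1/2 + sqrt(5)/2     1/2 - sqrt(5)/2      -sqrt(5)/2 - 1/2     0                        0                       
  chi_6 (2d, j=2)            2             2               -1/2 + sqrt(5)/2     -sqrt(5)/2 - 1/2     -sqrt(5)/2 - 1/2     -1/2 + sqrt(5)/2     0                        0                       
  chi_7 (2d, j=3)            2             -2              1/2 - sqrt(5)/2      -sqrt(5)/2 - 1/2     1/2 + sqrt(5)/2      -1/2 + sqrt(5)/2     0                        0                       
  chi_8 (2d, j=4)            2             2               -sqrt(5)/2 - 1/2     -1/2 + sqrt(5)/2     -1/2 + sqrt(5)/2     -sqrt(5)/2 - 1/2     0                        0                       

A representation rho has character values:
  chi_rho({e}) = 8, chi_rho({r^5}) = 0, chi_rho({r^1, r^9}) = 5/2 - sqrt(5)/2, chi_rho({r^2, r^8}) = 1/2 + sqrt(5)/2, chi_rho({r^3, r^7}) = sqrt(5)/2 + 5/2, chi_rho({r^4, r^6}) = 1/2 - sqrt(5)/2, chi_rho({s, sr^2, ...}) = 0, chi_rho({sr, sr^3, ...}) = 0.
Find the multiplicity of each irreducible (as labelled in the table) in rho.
Multiplicities: chi_1: 1, chi_2: 1, chi_3: 0, chi_4: 0, chi_5: 1, chi_6: 0, chi_7: 1, chi_8: 1.

Use <chi_rho, chi> = (1/|G|) sum_C |C| * chi_rho(C) * conj(chi(C)) with |G| = 20 for each irreducible chi in the table:
  <chi_rho, chi_1> = (1/20)[1*(8)*conj(1) + 1*(0)*conj(1) + 2*(5/2 - sqrt(5)/2)*conj(1) + 2*(1/2 + sqrt(5)/2)*conj(1) + 2*(sqrt(5)/2 + 5/2)*conj(1) + 2*(1/2 - sqrt(5)/2)*conj(1) + 5*(0)*conj(1) + 5*(0)*conj(1)]
      = (1/20)[(8) + (0) + (5 - sqrt(5)) + (1 + sqrt(5)) + (sqrt(5) + 5) + (1 - sqrt(5)) + (0) + (0)] = 20/20 = 1
  <chi_rho, chi_2> = (1/20)[1*(8)*conj(1) + 1*(0)*conj(1) + 2*(5/2 - sqrt(5)/2)*conj(1) + 2*(1/2 + sqrt(5)/2)*conj(1) + 2*(sqrt(5)/2 + 5/2)*conj(1) + 2*(1/2 - sqrt(5)/2)*conj(1) + 5*(0)*conj(-1) + 5*(0)*conj(-1)]
      = (1/20)[(8) + (0) + (5 - sqrt(5)) + (1 + sqrt(5)) + (sqrt(5) + 5) + (1 - sqrt(5)) + (0) + (0)] = 20/20 = 1
  <chi_rho, chi_3> = (1/20)[1*(8)*conj(1) + 1*(0)*conj(-1) + 2*(5/2 - sqrt(5)/2)*conj(-1) + 2*(1/2 + sqrt(5)/2)*conj(1) + 2*(sqrt(5)/2 + 5/2)*conj(-1) + 2*(1/2 - sqrt(5)/2)*conj(1) + 5*(0)*conj(1) + 5*(0)*conj(-1)]
      = (1/20)[(8) + (0) + (-5 + sqrt(5)) + (1 + sqrt(5)) + (-5 - sqrt(5)) + (1 - sqrt(5)) + (0) + (0)] = 0/20 = 0
  <chi_rho, chi_4> = (1/20)[1*(8)*conj(1) + 1*(0)*conj(-1) + 2*(5/2 - sqrt(5)/2)*conj(-1) + 2*(1/2 + sqrt(5)/2)*conj(1) + 2*(sqrt(5)/2 + 5/2)*conj(-1) + 2*(1/2 - sqrt(5)/2)*conj(1) + 5*(0)*conj(-1) + 5*(0)*conj(1)]
      = (1/20)[(8) + (0) + (-5 + sqrt(5)) + (1 + sqrt(5)) + (-5 - sqrt(5)) + (1 - sqrt(5)) + (0) + (0)] = 0/20 = 0
  <chi_rho, chi_5> = (1/20)[1*(8)*conj(2) + 1*(0)*conj(-2) + 2*(5/2 - sqrt(5)/2)*conj(1/2 + sqrt(5)/2) + 2*(1/2 + sqrt(5)/2)*conj(-1/2 + sqrt(5)/2) + 2*(sqrt(5)/2 + 5/2)*conj(1/2 - sqrt(5)/2) + 2*(1/2 - sqrt(5)/2)*conj(-sqrt(5)/2 - 1/2) + 5*(0)*conj(0) + 5*(0)*conj(0)]
      = (1/20)[(16) + (0) + (2*sqrt(5)) + (2) + (-2*sqrt(5)) + (2) + (0) + (0)] = 20/20 = 1
  <chi_rho, chi_6> = (1/20)[1*(8)*conj(2) + 1*(0)*conj(2) + 2*(5/2 - sqrt(5)/2)*conj(-1/2 + sqrt(5)/2) + 2*(1/2 + sqrt(5)/2)*conj(-sqrt(5)/2 - 1/2) + 2*(sqrt(5)/2 + 5/2)*conj(-sqrt(5)/2 - 1/2) + 2*(1/2 - sqrt(5)/2)*conj(-1/2 + sqrt(5)/2) + 5*(0)*conj(0) + 5*(0)*conj(0)]
      = (1/20)[(16) + (0) + (-5 + 3*sqrt(5)) + (-3 - sqrt(5)) + (-3*sqrt(5) - 5) + (-3 + sqrt(5)) + (0) + (0)] = 0/20 = 0
  <chi_rho, chi_7> = (1/20)[1*(8)*conj(2) + 1*(0)*conj(-2) + 2*(5/2 - sqrt(5)/2)*conj(1/2 - sqrt(5)/2) + 2*(1/2 + sqrt(5)/2)*conj(-sqrt(5)/2 - 1/2) + 2*(sqrt(5)/2 + 5/2)*conj(1/2 + sqrt(5)/2) + 2*(1/2 - sqrt(5)/2)*conj(-1/2 + sqrt(5)/2) + 5*(0)*conj(0) + 5*(0)*conj(0)]
      = (1/20)[(16) + (0) + (5 - 3*sqrt(5)) + (-3 - sqrt(5)) + (5 + 3*sqrt(5)) + (-3 + sqrt(5)) + (0) + (0)] = 20/20 = 1
  <chi_rho, chi_8> = (1/20)[1*(8)*conj(2) + 1*(0)*conj(2) + 2*(5/2 - sqrt(5)/2)*conj(-sqrt(5)/2 - 1/2) + 2*(1/2 + sqrt(5)/2)*conj(-1/2 + sqrt(5)/2) + 2*(sqrt(5)/2 + 5/2)*conj(-1/2 + sqrt(5)/2) + 2*(1/2 - sqrt(5)/2)*conj(-sqrt(5)/2 - 1/2) + 5*(0)*conj(0) + 5*(0)*conj(0)]
      = (1/20)[(16) + (0) + (-2*sqrt(5)) + (2) + (2*sqrt(5)) + (2) + (0) + (0)] = 20/20 = 1
Dimension check: dim(rho) = sum (mult * dim) = 1*1 + 1*1 + 0*1 + 0*1 + 1*2 + 0*2 + 1*2 + 1*2 = 8 = chi_rho(e) = 8.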